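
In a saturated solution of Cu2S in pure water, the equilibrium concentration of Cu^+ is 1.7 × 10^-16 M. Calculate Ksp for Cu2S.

Cu2S(s) <=> 2 Cu^+(aq) + S^2-(aq)
Stoichiometry gives [S^2-] = (1/2)[Cu^+] = 8.50 x 10^-17 M.
Ksp = [Cu^+]^2[S^2-]
Ksp = (1.7 × 10^-16)^2 × 8.50 × 10^-17 = 2.5 × 10^-48

2.5 × 10^-48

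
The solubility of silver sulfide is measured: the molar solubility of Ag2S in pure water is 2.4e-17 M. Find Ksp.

Ksp ≈ 5.5 × 10^-50

Ag2S(s) <=> 2 Ag^+(aq) + S^2-(aq)
With molar solubility s: [Ag^+] = 2s, [S^2-] = s.
Ksp = [Ag^+]^2[S^2-]
Ksp = (2s)^2s = 4s^3
With s = 2.4 × 10^-17: Ksp = 5.5 x 10^-50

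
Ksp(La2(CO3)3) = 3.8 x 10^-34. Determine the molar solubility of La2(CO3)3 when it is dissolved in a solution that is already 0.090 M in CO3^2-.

La2(CO3)3(s) ⇌ 2 La^3+ + 3 CO3^2-
Ksp = [La^3+]^2[CO3^2-]^3
If s mol/L dissolves here, [La^3+] = 2s, [CO3^2-] = 0.090 + 3s ≈ 0.090 (common-ion effect: CO3^2- is already 0.090 M).
Ksp ≈ (2s)^2 × (0.090)^3
s = 3.6 x 10^-16 M
Check: 3s = 1.1 × 10^-15 ≪ 0.090, so the approximation is valid.

s ≈ 3.6 × 10^-16 M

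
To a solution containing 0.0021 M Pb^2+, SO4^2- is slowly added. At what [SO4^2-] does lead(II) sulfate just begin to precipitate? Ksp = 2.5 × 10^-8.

PbSO4(s) ⇌ Pb^2+(aq) + SO4^2-(aq)
Ksp = [Pb^2+][SO4^2-]
Precipitation begins when Q = Ksp. With [Pb^2+] = 0.0021 M:
2.5 × 10^-8 = (0.0021) × [SO4^2-]
[SO4^2-] = (2.5 × 10^-8 / 2.1 × 10^-3) = 1.2 × 10^-5 M

[SO4^2-] ≈ 1.2 × 10^-5 M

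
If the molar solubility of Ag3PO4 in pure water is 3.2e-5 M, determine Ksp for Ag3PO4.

Ag3PO4(s) ⇌ 3 Ag^+ + PO4^3-
For each mole of Ag3PO4 that dissolves: [Ag^+] = 3s, [PO4^3-] = s.
Ksp = [Ag^+]^3[PO4^3-]
Substituting: Ksp = (3s)^3s = 27s^4
With s = 3.2 × 10^-5: Ksp = 2.8 × 10^-17

Ksp ≈ 2.8 × 10^-17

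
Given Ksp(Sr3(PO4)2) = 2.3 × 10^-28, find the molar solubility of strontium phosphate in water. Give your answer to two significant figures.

Sr3(PO4)2(s) ⇌ 3 Sr^2+ + 2 PO4^3-
Ksp = [Sr^2+]^3[PO4^3-]^2
With molar solubility s: [Sr^2+] = 3s, [PO4^3-] = 2s.
So Ksp = (3s)^3 × (2s)^2 = 108s^5
Solving, s = (2.3 × 10^-28/108)^(1/5) = 1.2 x 10^-6 M

s = 1.2 × 10^-6 M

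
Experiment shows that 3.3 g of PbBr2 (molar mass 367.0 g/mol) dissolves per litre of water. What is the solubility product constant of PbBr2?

Molar solubility s = (3.3 g/L) / (367.0 g/mol) = 8.99 × 10^-3 M.
PbBr2(s) ⇌ Pb^2+ + 2 Br^-
With molar solubility s: [Pb^2+] = s, [Br^-] = 2s.
Ksp = [Pb^2+][Br^-]^2
Ksp = s(2s)^2 = 4s^3
Ksp = 4 × (8.99 x 10^-3)^3 = 2.9 x 10^-6

Ksp = 2.9e-6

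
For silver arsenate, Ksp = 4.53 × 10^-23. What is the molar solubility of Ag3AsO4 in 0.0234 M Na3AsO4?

4.15 × 10^-8 M

Ag3AsO4(s) ⇌ 3 Ag^+ + AsO4^3-
Ksp = [Ag^+]^3[AsO4^3-]
Let s = moles of Ag3AsO4 that dissolve per litre. [Ag^+] = 3s, [AsO4^3-] = 0.0234 + s ≈ 0.0234 (common-ion effect: AsO4^3- is already 0.0234 M).
Ksp ≈ (3s)^3 × 0.0234
s = 4.15 × 10^-8 M
Check: s = 4.2 × 10^-8 ≪ 0.0234, so the approximation is valid.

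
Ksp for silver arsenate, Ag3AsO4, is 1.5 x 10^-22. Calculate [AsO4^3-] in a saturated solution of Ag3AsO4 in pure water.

1.5 x 10^-6 M

Ag3AsO4(s) ⇌ 3 Ag^+(aq) + AsO4^3-(aq)
Ksp = [Ag^+]^3[AsO4^3-]
If s mol/L of Ag3AsO4 dissolves, [Ag^+] = 3s and [AsO4^3-] = s.
Ksp = (3s)^3s = 27s^4
s = (1.5 x 10^-22 / 27)^(1/4) = 1.54 × 10^-6 M
[AsO4^3-] = s = 1.5 × 10^-6 M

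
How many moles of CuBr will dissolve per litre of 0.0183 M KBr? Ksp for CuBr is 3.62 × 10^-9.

s = 1.98 × 10^-7 M

CuBr(s) ⇌ Cu^+(aq) + Br^-(aq)
Ksp = [Cu^+][Br^-]
If s mol/L dissolves here, [Cu^+] = s, [Br^-] = 0.0183 + s ≈ 0.0183 (common-ion effect: Br^- is already 0.0183 M).
Ksp ≈ s × 0.0183
s = 1.98 × 10^-7 M
Check: s = 2.0 × 10^-7 ≪ 0.0183, so the approximation is valid.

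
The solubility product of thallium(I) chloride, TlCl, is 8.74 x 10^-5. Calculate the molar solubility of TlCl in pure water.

s = 9.35 × 10^-3 M

TlCl(s) ⇌ Tl^+(aq) + Cl^-(aq)
Ksp = [Tl^+][Cl^-]
For each mole of TlCl that dissolves: [Tl^+] = s, [Cl^-] = s.
Ksp = (s)(s) = s^2
s = (8.74 x 10^-5)^(1/2) = 9.35 x 10^-3 M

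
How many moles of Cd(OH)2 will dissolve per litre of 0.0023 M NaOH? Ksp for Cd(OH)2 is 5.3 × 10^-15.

Cd(OH)2(s) ⇌ Cd^2+ + 2 OH^-
Ksp = [Cd^2+][OH^-]^2
Let s be the molar solubility in this solution. [Cd^2+] = s, [OH^-] = 0.0023 + 2s ≈ 0.0023 (Ksp is small, so little additional dissolves).
Ksp ≈ s × (0.0023)^2
s = 1.0 × 10^-9 M
Check: 2s = 2.0 × 10^-9 ≪ 0.0023, so the approximation is valid.

s ≈ 1.0 x 10^-9 M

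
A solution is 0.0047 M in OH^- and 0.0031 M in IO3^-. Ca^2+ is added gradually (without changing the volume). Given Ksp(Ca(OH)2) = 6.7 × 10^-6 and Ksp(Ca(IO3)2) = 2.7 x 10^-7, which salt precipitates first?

Precipitation of each salt starts when its ion product equals its Ksp.
For Ca(OH)2: 6.7 × 10^-6 = (0.0047)^2 × [Ca^2+]  ⇒  [Ca^2+] = 3.0 × 10^-1 M.
For Ca(IO3)2: 2.7 x 10^-7 = (0.0031)^2 × [Ca^2+]  ⇒  [Ca^2+] = 2.8 × 10^-2 M.
The salt with the lower threshold [Ca^2+] precipitates first: Ca(IO3)2.

Ca(IO3)2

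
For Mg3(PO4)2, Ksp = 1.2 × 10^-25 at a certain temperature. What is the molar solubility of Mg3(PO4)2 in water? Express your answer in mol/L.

4.1e-6 M

Mg3(PO4)2(s) <=> 3 Mg^2+(aq) + 2 PO4^3-(aq)
Ksp = [Mg^2+]^3[PO4^3-]^2
Let s = molar solubility. Then [Mg^2+] = 3s and [PO4^3-] = 2s.
Substituting: Ksp = (3s)^3(2s)^2 = 108s^5
s = (1.2 × 10^-25 / 108)^(1/5) = 4.1 × 10^-6 M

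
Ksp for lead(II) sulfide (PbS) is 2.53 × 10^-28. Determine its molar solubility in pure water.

1.59 × 10^-14 M

PbS(s) ⇌ Pb^2+(aq) + S^2-(aq)
Ksp = [Pb^2+][S^2-]
With molar solubility s: [Pb^2+] = s, [S^2-] = s.
Ksp = s × s = s^2
s = (2.53 × 10^-28)^(1/2) = 1.59 × 10^-14 M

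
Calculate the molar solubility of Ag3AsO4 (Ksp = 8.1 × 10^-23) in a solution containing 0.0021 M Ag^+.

Ag3AsO4(s) <=> 3 Ag^+ + AsO4^3-
Ksp = [Ag^+]^3[AsO4^3-]
If s mol/L dissolves here, [Ag^+] = 0.0021 + 3s ≈ 0.0021, [AsO4^3-] = s (Ksp is small, so little additional dissolves).
Ksp ≈ (0.0021)^3 × s
s = 8.7 x 10^-15 M
Check: 3s = 2.6 × 10^-14 ≪ 0.0021, so the approximation is valid.

s ≈ 8.7e-15 M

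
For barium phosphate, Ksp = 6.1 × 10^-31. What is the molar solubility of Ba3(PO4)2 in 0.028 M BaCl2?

Ba3(PO4)2(s) ⇌ 3 Ba^2+(aq) + 2 PO4^3-(aq)
Ksp = [Ba^2+]^3[PO4^3-]^2
If s mol/L dissolves here, [Ba^2+] = 0.028 + 3s ≈ 0.028, [PO4^3-] = 2s (Ksp is small, so little additional dissolves).
Ksp ≈ (0.028)^3 × (2s)^2
s = 8.3 × 10^-14 M
Check: 3s = 2.5 x 10^-13 ≪ 0.028, so the approximation is valid.

s ≈ 8.3 × 10^-14 M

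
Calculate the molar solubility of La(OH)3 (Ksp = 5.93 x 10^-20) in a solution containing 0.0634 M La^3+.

3.26 × 10^-7 M

La(OH)3(s) ⇌ La^3+ + 3 OH^-
Ksp = [La^3+][OH^-]^3
Let s = moles of La(OH)3 that dissolve per litre. [La^3+] = 0.0634 + s ≈ 0.0634, [OH^-] = 3s (since the La^3+ already present dominates).
Ksp ≈ 0.0634 × (3s)^3
s = 3.26 × 10^-7 M
Check: s = 3.3 × 10^-7 ≪ 0.0634, so the approximation is valid.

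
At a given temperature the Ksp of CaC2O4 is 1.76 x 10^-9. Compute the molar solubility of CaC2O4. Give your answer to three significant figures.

CaC2O4(s) <=> Ca^2+ + C2O4^2-
Ksp = [Ca^2+][C2O4^2-]
For each mole of CaC2O4 that dissolves: [Ca^2+] = s, [C2O4^2-] = s.
Ksp = (s)(s) = s^2
s = (1.76 x 10^-9)^(1/2) = 4.20 × 10^-5 M

s ≈ 4.20e-5 M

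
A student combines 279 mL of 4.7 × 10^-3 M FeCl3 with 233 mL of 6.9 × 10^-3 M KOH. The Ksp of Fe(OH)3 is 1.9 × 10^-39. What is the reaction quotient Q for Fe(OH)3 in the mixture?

Total volume = 279 + 233 = 512 mL.
[Fe^3+] = 4.7 × 10^-3 × (279/512) = 2.56 × 10^-3 M
[OH^-] = 6.9 × 10^-3 × (233/512) = 3.14 × 10^-3 M
Fe(OH)3(s) <=> Fe^3+(aq) + 3 OH^-(aq), so Q = [Fe^3+][OH^-]^3
Q = (2.56 × 10^-3)(3.14 × 10^-3)^3 = 7.9 x 10^-11
Q > Ksp, so Fe(OH)3 will precipitate.

7.9 × 10^-11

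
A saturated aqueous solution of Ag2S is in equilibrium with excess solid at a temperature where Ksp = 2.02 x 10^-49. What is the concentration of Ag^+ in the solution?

Ag2S(s) ⇌ 2 Ag^+(aq) + S^2-(aq)
Ksp = [Ag^+]^2[S^2-]
With molar solubility s: [Ag^+] = 2s, [S^2-] = s.
Ksp = (2s)^2s = 4s^3
s^3 = 2.02 x 10^-49 / 4, so s = 3.696 x 10^-17 M
[Ag^+] = 2s = 7.39 x 10^-17 M

7.39 × 10^-17 M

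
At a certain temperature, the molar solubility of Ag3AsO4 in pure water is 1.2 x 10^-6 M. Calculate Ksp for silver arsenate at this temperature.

Ag3AsO4(s) ⇌ 3 Ag^+(aq) + AsO4^3-(aq)
With molar solubility s: [Ag^+] = 3s, [AsO4^3-] = s.
Ksp = [Ag^+]^3[AsO4^3-]
So Ksp = (3s)^3 × s = 27s^4
Ksp = 27 × (1.2 x 10^-6)^4 = 5.6 × 10^-23

5.6 x 10^-23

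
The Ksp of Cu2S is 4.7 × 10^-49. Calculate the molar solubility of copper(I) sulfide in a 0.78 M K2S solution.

Cu2S(s) <=> 2 Cu^+(aq) + S^2-(aq)
Ksp = [Cu^+]^2[S^2-]
Let s = moles of Cu2S that dissolve per litre. [Cu^+] = 2s, [S^2-] = 0.78 + s ≈ 0.78 (since S^2- from K2S dominates).
Ksp ≈ (2s)^2 × 0.78
s = 3.9 × 10^-25 M
Check: s = 3.9 × 10^-25 ≪ 0.78, so the approximation is valid.

3.9 × 10^-25 M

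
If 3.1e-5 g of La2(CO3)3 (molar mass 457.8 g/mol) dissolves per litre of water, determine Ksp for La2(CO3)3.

Molar solubility s = (3.1 × 10^-5 g/L) / (457.8 g/mol) = 6.77 x 10^-8 M.
La2(CO3)3(s) ⇌ 2 La^3+ + 3 CO3^2-
For each mole of La2(CO3)3 that dissolves: [La^3+] = 2s, [CO3^2-] = 3s.
Ksp = [La^3+]^2[CO3^2-]^3
So Ksp = (2s)^2 × (3s)^3 = 108s^5
With s = 6.77 × 10^-8: Ksp = 1.5 × 10^-34

1.5 × 10^-34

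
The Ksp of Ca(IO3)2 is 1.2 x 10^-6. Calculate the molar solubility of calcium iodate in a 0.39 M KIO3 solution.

s = 7.9 × 10^-6 M

Ca(IO3)2(s) <=> Ca^2+(aq) + 2 IO3^-(aq)
Ksp = [Ca^2+][IO3^-]^2
Let s be the molar solubility in this solution. [Ca^2+] = s, [IO3^-] = 0.39 + 2s ≈ 0.39 (Ksp is small, so little additional dissolves).
Ksp ≈ s × (0.39)^2
s = 7.9 × 10^-6 M
Check: 2s = 1.6 × 10^-5 ≪ 0.39, so the approximation is valid.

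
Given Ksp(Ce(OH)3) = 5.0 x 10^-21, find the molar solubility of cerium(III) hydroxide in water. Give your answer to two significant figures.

Ce(OH)3(s) ⇌ Ce^3+(aq) + 3 OH^-(aq)
Ksp = [Ce^3+][OH^-]^3
If s mol/L of Ce(OH)3 dissolves, [Ce^3+] = s and [OH^-] = 3s.
So Ksp = s × (3s)^3 = 27s^4
s^4 = 5.0 x 10^-21 / 27, so s = 3.7 x 10^-6 M

s = 3.7e-6 M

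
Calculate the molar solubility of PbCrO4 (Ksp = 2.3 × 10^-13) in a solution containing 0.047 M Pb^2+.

4.9 x 10^-12 M

PbCrO4(s) ⇌ Pb^2+ + CrO4^2-
Ksp = [Pb^2+][CrO4^2-]
Let s be the molar solubility in this solution. [Pb^2+] = 0.047 + s ≈ 0.047, [CrO4^2-] = s (since the Pb^2+ already present dominates).
Ksp ≈ 0.047 × s
s = 4.9 × 10^-12 M
Check: s = 4.9 × 10^-12 ≪ 0.047, so the approximation is valid.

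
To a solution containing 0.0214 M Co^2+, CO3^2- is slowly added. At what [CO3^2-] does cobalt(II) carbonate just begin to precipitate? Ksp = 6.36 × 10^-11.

[CO3^2-] = 2.97e-9 M

CoCO3(s) ⇌ Co^2+ + CO3^2-
Ksp = [Co^2+][CO3^2-]
Precipitation begins when Q = Ksp. With [Co^2+] = 0.0214 M:
6.36 × 10^-11 = (0.0214) × [CO3^2-]
[CO3^2-] = (6.36 × 10^-11 / 2.14 × 10^-2) = 2.97 x 10^-9 M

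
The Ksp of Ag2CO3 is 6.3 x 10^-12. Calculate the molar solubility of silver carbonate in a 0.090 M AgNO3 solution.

7.8 × 10^-10 M

Ag2CO3(s) <=> 2 Ag^+ + CO3^2-
Ksp = [Ag^+]^2[CO3^2-]
If s mol/L dissolves here, [Ag^+] = 0.090 + 2s ≈ 0.090, [CO3^2-] = s (since Ag^+ from AgNO3 dominates).
Ksp ≈ (0.090)^2 × s
s = 7.8 × 10^-10 M
Check: 2s = 1.6 x 10^-9 ≪ 0.090, so the approximation is valid.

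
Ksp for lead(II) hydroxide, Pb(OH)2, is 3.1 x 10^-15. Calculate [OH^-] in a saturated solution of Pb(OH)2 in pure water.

Pb(OH)2(s) <=> Pb^2+ + 2 OH^-
Ksp = [Pb^2+][OH^-]^2
If s mol/L of Pb(OH)2 dissolves, [Pb^2+] = s and [OH^-] = 2s.
Substituting: Ksp = s(2s)^2 = 4s^3
s^3 = 3.1 x 10^-15 / 4, so s = 9.19 × 10^-6 M
[OH^-] = 2s = 1.8 x 10^-5 M

[OH^-] = 1.8e-5 M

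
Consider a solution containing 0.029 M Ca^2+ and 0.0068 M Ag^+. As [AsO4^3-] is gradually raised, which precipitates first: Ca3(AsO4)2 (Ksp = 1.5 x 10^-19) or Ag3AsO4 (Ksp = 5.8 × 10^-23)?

Ag3AsO4

Each salt begins to precipitate when Q = Ksp, i.e. when [AsO4^3-] reaches its threshold.
For Ca3(AsO4)2: 1.5 x 10^-19 = (0.029)^3 × [AsO4^3-]^2  ⇒  [AsO4^3-] = 7.8 × 10^-8 M.
For Ag3AsO4: 5.8 × 10^-23 = (0.0068)^3 × [AsO4^3-]  ⇒  [AsO4^3-] = 1.8 × 10^-16 M.
The salt with the lower threshold [AsO4^3-] precipitates first: Ag3AsO4.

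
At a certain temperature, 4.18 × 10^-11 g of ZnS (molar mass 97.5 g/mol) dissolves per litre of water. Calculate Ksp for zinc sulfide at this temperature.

Molar solubility s = (4.18 x 10^-11 g/L) / (97.5 g/mol) = 4.287 × 10^-13 M.
ZnS(s) ⇌ Zn^2+ + S^2-
With molar solubility s: [Zn^2+] = s, [S^2-] = s.
Ksp = [Zn^2+][S^2-]
Ksp = s^2
With s = 4.287 × 10^-13: Ksp = 1.84 × 10^-25

Ksp = 1.84 × 10^-25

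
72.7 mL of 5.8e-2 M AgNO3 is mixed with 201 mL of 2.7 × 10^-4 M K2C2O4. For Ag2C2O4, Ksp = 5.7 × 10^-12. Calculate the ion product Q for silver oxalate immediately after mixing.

Total volume = 72.7 + 201 = 273.7 mL.
[Ag^+] = 5.8 x 10^-2 × (72.7/273.7) = 1.54 × 10^-2 M
[C2O4^2-] = 2.7 × 10^-4 × (201/273.7) = 1.98 × 10^-4 M
Ag2C2O4(s) ⇌ 2 Ag^+(aq) + C2O4^2-(aq), so Q = [Ag^+]^2[C2O4^2-]
Q = (1.54 x 10^-2)^2(1.98 × 10^-4) = 4.7 × 10^-8
Q > Ksp, so Ag2C2O4 will precipitate.

4.7e-8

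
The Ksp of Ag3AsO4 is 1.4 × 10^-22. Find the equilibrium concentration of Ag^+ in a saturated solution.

[Ag^+] = 4.5e-6 M

Ag3AsO4(s) ⇌ 3 Ag^+(aq) + AsO4^3-(aq)
Ksp = [Ag^+]^3[AsO4^3-]
If s mol/L of Ag3AsO4 dissolves, [Ag^+] = 3s and [AsO4^3-] = s.
Ksp = (3s)^3s = 27s^4
Solving, s = (1.4 × 10^-22/27)^(1/4) = 1.51 × 10^-6 M
[Ag^+] = 3s = 4.5 × 10^-6 M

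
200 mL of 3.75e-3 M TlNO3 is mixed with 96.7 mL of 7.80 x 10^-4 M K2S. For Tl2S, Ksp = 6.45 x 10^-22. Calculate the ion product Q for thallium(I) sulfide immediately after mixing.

1.62 × 10^-9

Total volume = 200 + 96.7 = 296.7 mL.
[Tl^+] = 3.75 × 10^-3 × (200/296.7) = 2.528 × 10^-3 M
[S^2-] = 7.80 x 10^-4 × (96.7/296.7) = 2.542 x 10^-4 M
Tl2S(s) ⇌ 2 Tl^+(aq) + S^2-(aq), so Q = [Tl^+]^2[S^2-]
Q = (2.528 × 10^-3)^2(2.542 × 10^-4) = 1.62 × 10^-9
Q > Ksp, so Tl2S will precipitate.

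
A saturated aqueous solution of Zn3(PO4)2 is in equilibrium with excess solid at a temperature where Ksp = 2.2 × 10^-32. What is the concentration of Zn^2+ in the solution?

Zn3(PO4)2(s) ⇌ 3 Zn^2+(aq) + 2 PO4^3-(aq)
Ksp = [Zn^2+]^3[PO4^3-]^2
Let s = molar solubility. Then [Zn^2+] = 3s and [PO4^3-] = 2s.
So Ksp = (3s)^3 × (2s)^2 = 108s^5
Solving, s = (2.2 × 10^-32/108)^(1/5) = 1.83 x 10^-7 M
[Zn^2+] = 3s = 5.5 × 10^-7 M

5.5 x 10^-7 M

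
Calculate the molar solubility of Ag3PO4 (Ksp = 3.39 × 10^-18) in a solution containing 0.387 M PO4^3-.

Ag3PO4(s) ⇌ 3 Ag^+(aq) + PO4^3-(aq)
Ksp = [Ag^+]^3[PO4^3-]
If s mol/L dissolves here, [Ag^+] = 3s, [PO4^3-] = 0.387 + s ≈ 0.387 (Ksp is small, so little additional dissolves).
Ksp ≈ (3s)^3 × 0.387
s = 6.87 × 10^-7 M
Check: s = 6.9 × 10^-7 ≪ 0.387, so the approximation is valid.

s = 6.87 × 10^-7 M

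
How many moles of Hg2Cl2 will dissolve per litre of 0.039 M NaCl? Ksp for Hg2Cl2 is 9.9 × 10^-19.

Hg2Cl2(s) ⇌ Hg2^2+(aq) + 2 Cl^-(aq)
Ksp = [Hg2^2+][Cl^-]^2
Let s = moles of Hg2Cl2 that dissolve per litre. [Hg2^2+] = s, [Cl^-] = 0.039 + 2s ≈ 0.039 (Ksp is small, so little additional dissolves).
Ksp ≈ s × (0.039)^2
s = 6.5 × 10^-16 M
Check: 2s = 1.3 × 10^-15 ≪ 0.039, so the approximation is valid.

s = 6.5e-16 M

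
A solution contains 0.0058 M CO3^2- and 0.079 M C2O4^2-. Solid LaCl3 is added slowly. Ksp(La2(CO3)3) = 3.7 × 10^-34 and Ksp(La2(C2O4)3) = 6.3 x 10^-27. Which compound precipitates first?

La2(CO3)3

Each salt begins to precipitate when Q = Ksp, i.e. when [La^3+] reaches its threshold.
For La2(CO3)3: 3.7 × 10^-34 = (0.0058)^3 × [La^3+]^2  ⇒  [La^3+] = 4.4 × 10^-14 M.
For La2(C2O4)3: 6.3 x 10^-27 = (0.079)^3 × [La^3+]^2  ⇒  [La^3+] = 3.6 × 10^-12 M.
The salt with the lower threshold [La^3+] precipitates first: La2(CO3)3.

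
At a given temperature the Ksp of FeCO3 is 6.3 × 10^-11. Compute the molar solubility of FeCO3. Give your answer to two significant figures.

s ≈ 7.9 × 10^-6 M

FeCO3(s) ⇌ Fe^2+(aq) + CO3^2-(aq)
Ksp = [Fe^2+][CO3^2-]
Let s = molar solubility. Then [Fe^2+] = s and [CO3^2-] = s.
Ksp = (s)(s) = s^2
s = √(6.3 × 10^-11) = 7.9 x 10^-6 M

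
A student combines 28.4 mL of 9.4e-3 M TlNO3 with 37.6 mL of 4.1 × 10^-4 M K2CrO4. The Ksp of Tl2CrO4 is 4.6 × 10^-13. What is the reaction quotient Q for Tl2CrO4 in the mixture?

Q ≈ 3.8e-9

Total volume = 28.4 + 37.6 = 66 mL.
[Tl^+] = 9.4 x 10^-3 × (28.4/66) = 4.04 x 10^-3 M
[CrO4^2-] = 4.1 × 10^-4 × (37.6/66) = 2.34 × 10^-4 M
Tl2CrO4(s) ⇌ 2 Tl^+(aq) + CrO4^2-(aq), so Q = [Tl^+]^2[CrO4^2-]
Q = (4.04 × 10^-3)^2(2.34 × 10^-4) = 3.8 × 10^-9
Q > Ksp, so Tl2CrO4 will precipitate.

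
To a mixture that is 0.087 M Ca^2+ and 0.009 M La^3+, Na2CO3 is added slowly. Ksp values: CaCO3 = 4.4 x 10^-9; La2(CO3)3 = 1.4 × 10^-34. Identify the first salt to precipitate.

Precipitation of each salt starts when its ion product equals its Ksp.
For CaCO3: 4.4 x 10^-9 = 0.087 × [CO3^2-]  ⇒  [CO3^2-] = 5.1 × 10^-8 M.
For La2(CO3)3: 1.4 × 10^-34 = (0.009)^2 × [CO3^2-]^3  ⇒  [CO3^2-] = 1.2 x 10^-10 M.
The salt with the lower threshold [CO3^2-] precipitates first: La2(CO3)3.

La2(CO3)3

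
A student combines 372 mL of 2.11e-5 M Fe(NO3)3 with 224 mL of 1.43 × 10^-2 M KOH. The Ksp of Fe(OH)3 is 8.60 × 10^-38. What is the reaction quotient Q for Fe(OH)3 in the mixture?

Total volume = 372 + 224 = 596 mL.
[Fe^3+] = 2.11 × 10^-5 × (372/596) = 1.317 × 10^-5 M
[OH^-] = 1.43 × 10^-2 × (224/596) = 5.374 × 10^-3 M
Fe(OH)3(s) ⇌ Fe^3+(aq) + 3 OH^-(aq), so Q = [Fe^3+][OH^-]^3
Q = (1.317 × 10^-5)(5.374 x 10^-3)^3 = 2.04 × 10^-12
Q > Ksp, so Fe(OH)3 will precipitate.

2.04e-12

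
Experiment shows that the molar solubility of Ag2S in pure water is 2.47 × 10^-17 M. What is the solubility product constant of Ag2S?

Ksp = 6.03e-50

Ag2S(s) ⇌ 2 Ag^+ + S^2-
With molar solubility s: [Ag^+] = 2s, [S^2-] = s.
Ksp = [Ag^+]^2[S^2-]
So Ksp = (2s)^2 × s = 4s^3
With s = 2.47 × 10^-17: Ksp = 6.03 × 10^-50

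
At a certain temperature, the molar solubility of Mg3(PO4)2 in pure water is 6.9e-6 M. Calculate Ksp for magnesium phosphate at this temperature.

Mg3(PO4)2(s) <=> 3 Mg^2+ + 2 PO4^3-
With molar solubility s: [Mg^2+] = 3s, [PO4^3-] = 2s.
Ksp = [Mg^2+]^3[PO4^3-]^2
So Ksp = (3s)^3 × (2s)^2 = 108s^5
With s = 6.9 × 10^-6: Ksp = 1.7 x 10^-24

Ksp ≈ 1.7 × 10^-24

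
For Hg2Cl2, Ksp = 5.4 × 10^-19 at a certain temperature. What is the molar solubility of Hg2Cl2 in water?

s = 5.1 x 10^-7 M

Hg2Cl2(s) ⇌ Hg2^2+(aq) + 2 Cl^-(aq)
Ksp = [Hg2^2+][Cl^-]^2
For each mole of Hg2Cl2 that dissolves: [Hg2^2+] = s, [Cl^-] = 2s.
Ksp = s(2s)^2 = 4s^3
s^3 = 5.4 × 10^-19 / 4, so s = 5.1 x 10^-7 M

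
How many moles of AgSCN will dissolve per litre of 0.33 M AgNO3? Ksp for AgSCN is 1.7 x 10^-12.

AgSCN(s) ⇌ Ag^+ + SCN^-
Ksp = [Ag^+][SCN^-]
If s mol/L dissolves here, [Ag^+] = 0.33 + s ≈ 0.33, [SCN^-] = s (Ksp is small, so little additional dissolves).
Ksp ≈ 0.33 × s
s = 5.2 x 10^-12 M
Check: s = 5.2 × 10^-12 ≪ 0.33, so the approximation is valid.

s ≈ 5.2 x 10^-12 M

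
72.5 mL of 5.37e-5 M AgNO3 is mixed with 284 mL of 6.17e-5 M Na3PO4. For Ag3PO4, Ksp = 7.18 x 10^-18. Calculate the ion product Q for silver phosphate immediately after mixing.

Q = 6.40e-20

Total volume = 72.5 + 284 = 356.5 mL.
[Ag^+] = 5.37 × 10^-5 × (72.5/356.5) = 1.092 × 10^-5 M
[PO4^3-] = 6.17 × 10^-5 × (284/356.5) = 4.915 × 10^-5 M
Ag3PO4(s) <=> 3 Ag^+ + PO4^3-, so Q = [Ag^+]^3[PO4^3-]
Q = (1.092 × 10^-5)^3(4.915 x 10^-5) = 6.40 × 10^-20
Q < Ksp, so no precipitate of Ag3PO4 forms.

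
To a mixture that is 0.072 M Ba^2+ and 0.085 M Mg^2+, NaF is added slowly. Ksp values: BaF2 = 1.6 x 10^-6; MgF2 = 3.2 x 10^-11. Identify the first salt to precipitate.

MgF2

Each salt begins to precipitate when Q = Ksp, i.e. when [F^-] reaches its threshold.
For BaF2: 1.6 x 10^-6 = 0.072 × [F^-]^2  ⇒  [F^-] = 4.7 × 10^-3 M.
For MgF2: 3.2 x 10^-11 = 0.085 × [F^-]^2  ⇒  [F^-] = 1.9 × 10^-5 M.
The salt with the lower threshold [F^-] precipitates first: MgF2.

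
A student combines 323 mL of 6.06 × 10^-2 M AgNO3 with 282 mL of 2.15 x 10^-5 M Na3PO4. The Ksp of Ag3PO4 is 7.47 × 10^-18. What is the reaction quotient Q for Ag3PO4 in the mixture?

Q ≈ 3.39 × 10^-10

Total volume = 323 + 282 = 605 mL.
[Ag^+] = 6.06 × 10^-2 × (323/605) = 3.235 × 10^-2 M
[PO4^3-] = 2.15 x 10^-5 × (282/605) = 1.002 x 10^-5 M
Ag3PO4(s) ⇌ 3 Ag^+(aq) + PO4^3-(aq), so Q = [Ag^+]^3[PO4^3-]
Q = (3.235 × 10^-2)^3(1.002 x 10^-5) = 3.39 × 10^-10
Q > Ksp, so Ag3PO4 will precipitate.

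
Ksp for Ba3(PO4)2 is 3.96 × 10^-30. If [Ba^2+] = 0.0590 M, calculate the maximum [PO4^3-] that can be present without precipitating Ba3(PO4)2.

[PO4^3-] = 1.39 × 10^-13 M

Ba3(PO4)2(s) ⇌ 3 Ba^2+(aq) + 2 PO4^3-(aq)
Ksp = [Ba^2+]^3[PO4^3-]^2
Precipitation begins when Q = Ksp. With [Ba^2+] = 0.0590 M:
3.96 × 10^-30 = (0.0590)^3 × [PO4^3-]^2
[PO4^3-] = (3.96 × 10^-30 / 2.054 × 10^-4)^(1/2) = 1.39 × 10^-13 M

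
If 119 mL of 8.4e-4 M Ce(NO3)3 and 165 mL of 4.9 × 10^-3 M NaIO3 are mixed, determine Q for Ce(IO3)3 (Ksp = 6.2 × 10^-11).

Total volume = 119 + 165 = 284 mL.
[Ce^3+] = 8.4 × 10^-4 × (119/284) = 3.52 × 10^-4 M
[IO3^-] = 4.9 × 10^-3 × (165/284) = 2.85 × 10^-3 M
Ce(IO3)3(s) ⇌ Ce^3+(aq) + 3 IO3^-(aq), so Q = [Ce^3+][IO3^-]^3
Q = (3.52 × 10^-4)(2.85 × 10^-3)^3 = 8.1 × 10^-12
Q < Ksp, so no precipitate of Ce(IO3)3 forms.

8.1 x 10^-12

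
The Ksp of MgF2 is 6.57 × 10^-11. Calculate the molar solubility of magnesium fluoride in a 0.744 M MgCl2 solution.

s = 4.70 × 10^-6 M

MgF2(s) ⇌ Mg^2+ + 2 F^-
Ksp = [Mg^2+][F^-]^2
If s mol/L dissolves here, [Mg^2+] = 0.744 + s ≈ 0.744, [F^-] = 2s (common-ion effect: Mg^2+ is already 0.744 M).
Ksp ≈ 0.744 × (2s)^2
s = 4.70 x 10^-6 M
Check: s = 4.7 × 10^-6 ≪ 0.744, so the approximation is valid.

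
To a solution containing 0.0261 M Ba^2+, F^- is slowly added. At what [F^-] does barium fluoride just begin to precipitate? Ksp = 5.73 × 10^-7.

BaF2(s) ⇌ Ba^2+(aq) + 2 F^-(aq)
Ksp = [Ba^2+][F^-]^2
Precipitation begins when Q = Ksp. With [Ba^2+] = 0.0261 M:
5.73 × 10^-7 = (0.0261) × [F^-]^2
[F^-] = (5.73 × 10^-7 / 2.61 x 10^-2)^(1/2) = 4.69 × 10^-3 M

4.69 × 10^-3 M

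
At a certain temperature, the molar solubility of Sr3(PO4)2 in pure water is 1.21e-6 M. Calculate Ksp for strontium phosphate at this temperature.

2.80 x 10^-28

Sr3(PO4)2(s) ⇌ 3 Sr^2+ + 2 PO4^3-
For each mole of Sr3(PO4)2 that dissolves: [Sr^2+] = 3s, [PO4^3-] = 2s.
Ksp = [Sr^2+]^3[PO4^3-]^2
Ksp = (3s)^3(2s)^2 = 108s^5
Ksp = 108 × (1.21 × 10^-6)^5 = 2.80 × 10^-28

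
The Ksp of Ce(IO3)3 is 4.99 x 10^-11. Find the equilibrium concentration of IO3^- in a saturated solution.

Ce(IO3)3(s) <=> Ce^3+(aq) + 3 IO3^-(aq)
Ksp = [Ce^3+][IO3^-]^3
For each mole of Ce(IO3)3 that dissolves: [Ce^3+] = s, [IO3^-] = 3s.
Ksp = s(3s)^3 = 27s^4
Solving, s = (4.99 x 10^-11/27)^(1/4) = 1.166 × 10^-3 M
[IO3^-] = 3s = 3.50 x 10^-3 M

3.50e-3 M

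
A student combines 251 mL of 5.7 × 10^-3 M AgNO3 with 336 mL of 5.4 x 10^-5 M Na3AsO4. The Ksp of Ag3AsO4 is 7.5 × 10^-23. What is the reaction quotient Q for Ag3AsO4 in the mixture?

Q ≈ 4.5 × 10^-13

Total volume = 251 + 336 = 587 mL.
[Ag^+] = 5.7 × 10^-3 × (251/587) = 2.44 × 10^-3 M
[AsO4^3-] = 5.4 × 10^-5 × (336/587) = 3.09 × 10^-5 M
Ag3AsO4(s) ⇌ 3 Ag^+(aq) + AsO4^3-(aq), so Q = [Ag^+]^3[AsO4^3-]
Q = (2.44 × 10^-3)^3(3.09 × 10^-5) = 4.5 × 10^-13
Q > Ksp, so Ag3AsO4 will precipitate.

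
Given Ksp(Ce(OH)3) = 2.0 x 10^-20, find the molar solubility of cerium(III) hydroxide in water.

s = 5.2e-6 M

Ce(OH)3(s) <=> Ce^3+(aq) + 3 OH^-(aq)
Ksp = [Ce^3+][OH^-]^3
With molar solubility s: [Ce^3+] = s, [OH^-] = 3s.
Ksp = s(3s)^3 = 27s^4
s = (2.0 x 10^-20 / 27)^(1/4) = 5.2 × 10^-6 M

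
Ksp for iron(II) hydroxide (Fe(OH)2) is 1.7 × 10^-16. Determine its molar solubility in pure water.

Fe(OH)2(s) <=> Fe^2+ + 2 OH^-
Ksp = [Fe^2+][OH^-]^2
If s mol/L of Fe(OH)2 dissolves, [Fe^2+] = s and [OH^-] = 2s.
Substituting: Ksp = s(2s)^2 = 4s^3
Solving, s = (1.7 × 10^-16/4)^(1/3) = 3.5 × 10^-6 M

s = 3.5 × 10^-6 M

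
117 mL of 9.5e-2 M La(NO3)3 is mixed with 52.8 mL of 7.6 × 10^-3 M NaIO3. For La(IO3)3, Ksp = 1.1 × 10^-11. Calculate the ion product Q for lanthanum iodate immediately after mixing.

8.6 x 10^-10

Total volume = 117 + 52.8 = 169.8 mL.
[La^3+] = 9.5 × 10^-2 × (117/169.8) = 6.55 x 10^-2 M
[IO3^-] = 7.6 × 10^-3 × (52.8/169.8) = 2.36 × 10^-3 M
La(IO3)3(s) ⇌ La^3+ + 3 IO3^-, so Q = [La^3+][IO3^-]^3
Q = (6.55 x 10^-2)(2.36 × 10^-3)^3 = 8.6 × 10^-10
Q > Ksp, so La(IO3)3 will precipitate.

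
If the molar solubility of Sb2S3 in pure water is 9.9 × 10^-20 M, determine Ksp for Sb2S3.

Ksp = 1.0 x 10^-93

Sb2S3(s) <=> 2 Sb^3+(aq) + 3 S^2-(aq)
If s mol/L of Sb2S3 dissolves, [Sb^3+] = 2s and [S^2-] = 3s.
Ksp = [Sb^3+]^2[S^2-]^3
Ksp = (2s)^2(3s)^3 = 108s^5
Ksp = 108 × (9.9 x 10^-20)^5 = 1.0 x 10^-93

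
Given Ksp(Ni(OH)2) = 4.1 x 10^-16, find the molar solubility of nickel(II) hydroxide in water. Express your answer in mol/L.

s = 4.7 x 10^-6 M

Ni(OH)2(s) ⇌ Ni^2+(aq) + 2 OH^-(aq)
Ksp = [Ni^2+][OH^-]^2
If s mol/L of Ni(OH)2 dissolves, [Ni^2+] = s and [OH^-] = 2s.
So Ksp = s × (2s)^2 = 4s^3
s^3 = 4.1 x 10^-16 / 4, so s = 4.7 × 10^-6 M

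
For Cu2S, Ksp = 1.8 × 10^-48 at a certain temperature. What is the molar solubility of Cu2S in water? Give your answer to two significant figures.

s ≈ 7.7 x 10^-17 M

Cu2S(s) ⇌ 2 Cu^+(aq) + S^2-(aq)
Ksp = [Cu^+]^2[S^2-]
Let s = molar solubility. Then [Cu^+] = 2s and [S^2-] = s.
Ksp = (2s)^2s = 4s^3
s = (1.8 × 10^-48 / 4)^(1/3) = 7.7 × 10^-17 M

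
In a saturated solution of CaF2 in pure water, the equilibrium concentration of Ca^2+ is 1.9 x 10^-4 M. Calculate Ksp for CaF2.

CaF2(s) ⇌ Ca^2+ + 2 F^-
Stoichiometry gives [F^-] = (2/1)[Ca^2+] = 3.80 × 10^-4 M.
Ksp = [Ca^2+][F^-]^2
Ksp = 1.9 × 10^-4 × (3.80 x 10^-4)^2 = 2.7 x 10^-11

2.7 × 10^-11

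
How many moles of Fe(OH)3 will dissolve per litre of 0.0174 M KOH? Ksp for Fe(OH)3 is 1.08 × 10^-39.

Fe(OH)3(s) ⇌ Fe^3+ + 3 OH^-
Ksp = [Fe^3+][OH^-]^3
Let s = moles of Fe(OH)3 that dissolve per litre. [Fe^3+] = s, [OH^-] = 0.0174 + 3s ≈ 0.0174 (common-ion effect: OH^- is already 0.0174 M).
Ksp ≈ s × (0.0174)^3
s = 2.05 × 10^-34 M
Check: 3s = 6.2 × 10^-34 ≪ 0.0174, so the approximation is valid.

s = 2.05 × 10^-34 M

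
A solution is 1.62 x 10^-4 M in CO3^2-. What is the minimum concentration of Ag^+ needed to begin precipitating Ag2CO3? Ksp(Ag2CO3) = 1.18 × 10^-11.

Ag2CO3(s) <=> 2 Ag^+(aq) + CO3^2-(aq)
Ksp = [Ag^+]^2[CO3^2-]
Precipitation begins when Q = Ksp. With [CO3^2-] = 1.62 x 10^-4 M:
1.18 × 10^-11 = (1.62 x 10^-4) × [Ag^+]^2
[Ag^+] = (1.18 × 10^-11 / 1.62 × 10^-4)^(1/2) = 2.70 × 10^-4 M

2.70 × 10^-4 M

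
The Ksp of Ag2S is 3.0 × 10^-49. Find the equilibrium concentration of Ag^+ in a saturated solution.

8.4e-17 M

Ag2S(s) ⇌ 2 Ag^+ + S^2-
Ksp = [Ag^+]^2[S^2-]
For each mole of Ag2S that dissolves: [Ag^+] = 2s, [S^2-] = s.
Substituting: Ksp = (2s)^2s = 4s^3
s = (3.0 × 10^-49 / 4)^(1/3) = 4.22 × 10^-17 M
[Ag^+] = 2s = 8.4 × 10^-17 M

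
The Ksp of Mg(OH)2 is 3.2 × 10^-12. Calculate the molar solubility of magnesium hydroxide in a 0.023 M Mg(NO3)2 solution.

s = 5.9 × 10^-6 M

Mg(OH)2(s) <=> Mg^2+(aq) + 2 OH^-(aq)
Ksp = [Mg^2+][OH^-]^2
Let s = moles of Mg(OH)2 that dissolve per litre. [Mg^2+] = 0.023 + s ≈ 0.023, [OH^-] = 2s (since Mg^2+ from Mg(NO3)2 dominates).
Ksp ≈ 0.023 × (2s)^2
s = 5.9 x 10^-6 M
Check: s = 5.9 × 10^-6 ≪ 0.023, so the approximation is valid.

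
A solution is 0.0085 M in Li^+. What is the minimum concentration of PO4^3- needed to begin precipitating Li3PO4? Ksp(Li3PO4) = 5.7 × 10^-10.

Li3PO4(s) ⇌ 3 Li^+(aq) + PO4^3-(aq)
Ksp = [Li^+]^3[PO4^3-]
Precipitation begins when Q = Ksp. With [Li^+] = 0.0085 M:
5.7 × 10^-10 = (0.0085)^3 × [PO4^3-]
[PO4^3-] = (5.7 × 10^-10 / 6.14 × 10^-7) = 9.3 × 10^-4 M

[PO4^3-] = 9.3e-4 M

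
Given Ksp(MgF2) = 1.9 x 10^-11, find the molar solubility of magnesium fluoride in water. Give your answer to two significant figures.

1.7e-4 M

MgF2(s) ⇌ Mg^2+(aq) + 2 F^-(aq)
Ksp = [Mg^2+][F^-]^2
If s mol/L of MgF2 dissolves, [Mg^2+] = s and [F^-] = 2s.
Ksp = s(2s)^2 = 4s^3
s^3 = 1.9 x 10^-11 / 4, so s = 1.7 × 10^-4 M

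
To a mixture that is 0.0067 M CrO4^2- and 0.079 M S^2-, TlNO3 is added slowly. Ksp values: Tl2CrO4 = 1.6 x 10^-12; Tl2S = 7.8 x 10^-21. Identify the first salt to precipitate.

Each salt begins to precipitate when Q = Ksp, i.e. when [Tl^+] reaches its threshold.
For Tl2CrO4: 1.6 x 10^-12 = 0.0067 × [Tl^+]^2  ⇒  [Tl^+] = 1.5 × 10^-5 M.
For Tl2S: 7.8 x 10^-21 = 0.079 × [Tl^+]^2  ⇒  [Tl^+] = 3.1 × 10^-10 M.
The salt with the lower threshold [Tl^+] precipitates first: Tl2S.

Tl2S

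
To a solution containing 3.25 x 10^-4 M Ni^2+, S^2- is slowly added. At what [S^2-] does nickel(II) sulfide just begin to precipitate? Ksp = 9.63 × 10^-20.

NiS(s) ⇌ Ni^2+(aq) + S^2-(aq)
Ksp = [Ni^2+][S^2-]
Precipitation begins when Q = Ksp. With [Ni^2+] = 3.25 x 10^-4 M:
9.63 × 10^-20 = (3.25 x 10^-4) × [S^2-]
[S^2-] = (9.63 × 10^-20 / 3.25 × 10^-4) = 2.96 × 10^-16 M

[S^2-] = 2.96 × 10^-16 M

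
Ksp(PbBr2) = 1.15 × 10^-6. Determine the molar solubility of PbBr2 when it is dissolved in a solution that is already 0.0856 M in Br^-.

PbBr2(s) ⇌ Pb^2+ + 2 Br^-
Ksp = [Pb^2+][Br^-]^2
Let s be the molar solubility in this solution. [Pb^2+] = s, [Br^-] = 0.0856 + 2s ≈ 0.0856 (Ksp is small, so little additional dissolves).
Ksp ≈ s × (0.0856)^2
s = 1.57 x 10^-4 M
Check: 2s = 3.1 × 10^-4 ≪ 0.0856, so the approximation is valid.

1.57 x 10^-4 M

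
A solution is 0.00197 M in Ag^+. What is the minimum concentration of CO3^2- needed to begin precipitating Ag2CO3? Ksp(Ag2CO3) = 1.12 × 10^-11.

Ag2CO3(s) ⇌ 2 Ag^+ + CO3^2-
Ksp = [Ag^+]^2[CO3^2-]
Precipitation begins when Q = Ksp. With [Ag^+] = 0.00197 M:
1.12 × 10^-11 = (0.00197)^2 × [CO3^2-]
[CO3^2-] = (1.12 × 10^-11 / 3.881 × 10^-6) = 2.89 x 10^-6 M

[CO3^2-] = 2.89e-6 M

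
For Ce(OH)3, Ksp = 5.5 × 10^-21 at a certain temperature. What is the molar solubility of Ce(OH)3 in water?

Ce(OH)3(s) <=> Ce^3+ + 3 OH^-
Ksp = [Ce^3+][OH^-]^3
If s mol/L of Ce(OH)3 dissolves, [Ce^3+] = s and [OH^-] = 3s.
Ksp = s(3s)^3 = 27s^4
s = (5.5 × 10^-21 / 27)^(1/4) = 3.8 x 10^-6 M

s = 3.8e-6 M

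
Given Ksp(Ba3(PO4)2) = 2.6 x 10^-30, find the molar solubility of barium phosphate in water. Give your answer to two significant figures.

4.7 × 10^-7 M

Ba3(PO4)2(s) <=> 3 Ba^2+(aq) + 2 PO4^3-(aq)
Ksp = [Ba^2+]^3[PO4^3-]^2
Let s = molar solubility. Then [Ba^2+] = 3s and [PO4^3-] = 2s.
So Ksp = (3s)^3 × (2s)^2 = 108s^5
s^5 = 2.6 x 10^-30 / 108, so s = 4.7 × 10^-7 M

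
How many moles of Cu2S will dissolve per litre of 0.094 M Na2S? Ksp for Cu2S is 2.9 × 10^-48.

Cu2S(s) ⇌ 2 Cu^+ + S^2-
Ksp = [Cu^+]^2[S^2-]
Let s be the molar solubility in this solution. [Cu^+] = 2s, [S^2-] = 0.094 + s ≈ 0.094 (Ksp is small, so little additional dissolves).
Ksp ≈ (2s)^2 × 0.094
s = 2.8 × 10^-24 M
Check: s = 2.8 × 10^-24 ≪ 0.094, so the approximation is valid.

2.8 x 10^-24 M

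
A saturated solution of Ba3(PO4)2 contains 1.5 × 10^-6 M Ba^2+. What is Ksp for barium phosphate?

Ba3(PO4)2(s) <=> 3 Ba^2+(aq) + 2 PO4^3-(aq)
Stoichiometry gives [PO4^3-] = (2/3)[Ba^2+] = 1.00 x 10^-6 M.
Ksp = [Ba^2+]^3[PO4^3-]^2
Ksp = (1.5 × 10^-6)^3 × (1.00 × 10^-6)^2 = 3.4 x 10^-30

3.4e-30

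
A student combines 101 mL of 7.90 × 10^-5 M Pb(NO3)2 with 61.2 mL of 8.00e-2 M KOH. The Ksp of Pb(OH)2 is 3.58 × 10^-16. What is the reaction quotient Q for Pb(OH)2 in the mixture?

Total volume = 101 + 61.2 = 162.2 mL.
[Pb^2+] = 7.90 × 10^-5 × (101/162.2) = 4.919 × 10^-5 M
[OH^-] = 8.00 x 10^-2 × (61.2/162.2) = 3.018 x 10^-2 M
Pb(OH)2(s) ⇌ Pb^2+(aq) + 2 OH^-(aq), so Q = [Pb^2+][OH^-]^2
Q = (4.919 x 10^-5)(3.018 x 10^-2)^2 = 4.48 x 10^-8
Q > Ksp, so Pb(OH)2 will precipitate.

Q ≈ 4.48e-8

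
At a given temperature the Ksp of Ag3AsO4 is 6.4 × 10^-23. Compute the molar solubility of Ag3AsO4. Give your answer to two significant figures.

s ≈ 1.2 × 10^-6 M

Ag3AsO4(s) <=> 3 Ag^+(aq) + AsO4^3-(aq)
Ksp = [Ag^+]^3[AsO4^3-]
With molar solubility s: [Ag^+] = 3s, [AsO4^3-] = s.
Ksp = (3s)^3s = 27s^4
s^4 = 6.4 × 10^-23 / 27, so s = 1.2 × 10^-6 M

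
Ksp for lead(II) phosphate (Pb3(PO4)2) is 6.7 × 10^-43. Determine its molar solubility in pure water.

Pb3(PO4)2(s) ⇌ 3 Pb^2+ + 2 PO4^3-
Ksp = [Pb^2+]^3[PO4^3-]^2
Let s = molar solubility. Then [Pb^2+] = 3s and [PO4^3-] = 2s.
So Ksp = (3s)^3 × (2s)^2 = 108s^5
Solving, s = (6.7 × 10^-43/108)^(1/5) = 1.4 × 10^-9 M

s = 1.4 × 10^-9 M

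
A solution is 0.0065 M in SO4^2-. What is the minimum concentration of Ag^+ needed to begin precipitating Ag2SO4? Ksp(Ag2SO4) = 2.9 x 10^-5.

Ag2SO4(s) ⇌ 2 Ag^+ + SO4^2-
Ksp = [Ag^+]^2[SO4^2-]
Precipitation begins when Q = Ksp. With [SO4^2-] = 0.0065 M:
2.9 x 10^-5 = (0.0065) × [Ag^+]^2
[Ag^+] = (2.9 x 10^-5 / 6.5 x 10^-3)^(1/2) = 6.7 × 10^-2 M

[Ag^+] = 0.067 M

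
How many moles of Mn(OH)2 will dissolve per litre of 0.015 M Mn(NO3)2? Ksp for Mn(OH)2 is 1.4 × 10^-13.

Mn(OH)2(s) <=> Mn^2+ + 2 OH^-
Ksp = [Mn^2+][OH^-]^2
If s mol/L dissolves here, [Mn^2+] = 0.015 + s ≈ 0.015, [OH^-] = 2s (since Mn^2+ from Mn(NO3)2 dominates).
Ksp ≈ 0.015 × (2s)^2
s = 1.5 x 10^-6 M
Check: s = 1.5 × 10^-6 ≪ 0.015, so the approximation is valid.

s = 1.5 × 10^-6 M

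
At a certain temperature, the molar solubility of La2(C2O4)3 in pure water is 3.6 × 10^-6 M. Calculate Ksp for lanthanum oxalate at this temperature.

6.5 x 10^-26

La2(C2O4)3(s) ⇌ 2 La^3+ + 3 C2O4^2-
If s mol/L of La2(C2O4)3 dissolves, [La^3+] = 2s and [C2O4^2-] = 3s.
Ksp = [La^3+]^2[C2O4^2-]^3
So Ksp = (2s)^2 × (3s)^3 = 108s^5
With s = 3.6 x 10^-6: Ksp = 6.5 x 10^-26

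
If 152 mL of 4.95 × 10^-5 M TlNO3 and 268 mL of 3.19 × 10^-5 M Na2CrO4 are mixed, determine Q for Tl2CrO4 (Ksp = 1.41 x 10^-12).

Q ≈ 6.53 × 10^-15

Total volume = 152 + 268 = 420 mL.
[Tl^+] = 4.95 × 10^-5 × (152/420) = 1.791 × 10^-5 M
[CrO4^2-] = 3.19 × 10^-5 × (268/420) = 2.036 x 10^-5 M
Tl2CrO4(s) ⇌ 2 Tl^+ + CrO4^2-, so Q = [Tl^+]^2[CrO4^2-]
Q = (1.791 × 10^-5)^2(2.036 × 10^-5) = 6.53 × 10^-15
Q < Ksp, so no precipitate of Tl2CrO4 forms.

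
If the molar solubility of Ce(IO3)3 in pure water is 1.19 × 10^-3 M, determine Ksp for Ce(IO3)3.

Ce(IO3)3(s) ⇌ Ce^3+ + 3 IO3^-
With molar solubility s: [Ce^3+] = s, [IO3^-] = 3s.
Ksp = [Ce^3+][IO3^-]^3
Ksp = s(3s)^3 = 27s^4
With s = 1.19 x 10^-3: Ksp = 5.41 × 10^-11

Ksp = 5.41e-11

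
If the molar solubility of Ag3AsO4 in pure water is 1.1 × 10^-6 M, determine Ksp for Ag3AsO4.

Ag3AsO4(s) ⇌ 3 Ag^+(aq) + AsO4^3-(aq)
For each mole of Ag3AsO4 that dissolves: [Ag^+] = 3s, [AsO4^3-] = s.
Ksp = [Ag^+]^3[AsO4^3-]
Ksp = (3s)^3s = 27s^4
With s = 1.1 × 10^-6: Ksp = 4.0 × 10^-23

Ksp = 4.0 x 10^-23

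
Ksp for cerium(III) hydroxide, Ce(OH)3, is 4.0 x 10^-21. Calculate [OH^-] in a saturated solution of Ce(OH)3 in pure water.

Ce(OH)3(s) ⇌ Ce^3+(aq) + 3 OH^-(aq)
Ksp = [Ce^3+][OH^-]^3
Let s = molar solubility. Then [Ce^3+] = s and [OH^-] = 3s.
Substituting: Ksp = s(3s)^3 = 27s^4
s^4 = 4.0 x 10^-21 / 27, so s = 3.49 × 10^-6 M
[OH^-] = 3s = 1.0 × 10^-5 M

1.0 × 10^-5 M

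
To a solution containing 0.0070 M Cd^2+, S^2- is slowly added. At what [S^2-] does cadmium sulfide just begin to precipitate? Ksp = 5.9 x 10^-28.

[S^2-] = 8.4e-26 M

CdS(s) ⇌ Cd^2+(aq) + S^2-(aq)
Ksp = [Cd^2+][S^2-]
Precipitation begins when Q = Ksp. With [Cd^2+] = 0.0070 M:
5.9 x 10^-28 = (0.0070) × [S^2-]
[S^2-] = (5.9 x 10^-28 / 7.0 × 10^-3) = 8.4 × 10^-26 M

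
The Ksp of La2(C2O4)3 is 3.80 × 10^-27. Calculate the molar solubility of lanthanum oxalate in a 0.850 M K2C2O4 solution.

s ≈ 3.93 x 10^-14 M

La2(C2O4)3(s) <=> 2 La^3+(aq) + 3 C2O4^2-(aq)
Ksp = [La^3+]^2[C2O4^2-]^3
Let s = moles of La2(C2O4)3 that dissolve per litre. [La^3+] = 2s, [C2O4^2-] = 0.850 + 3s ≈ 0.850 (since C2O4^2- from K2C2O4 dominates).
Ksp ≈ (2s)^2 × (0.850)^3
s = 3.93 x 10^-14 M
Check: 3s = 1.2 × 10^-13 ≪ 0.850, so the approximation is valid.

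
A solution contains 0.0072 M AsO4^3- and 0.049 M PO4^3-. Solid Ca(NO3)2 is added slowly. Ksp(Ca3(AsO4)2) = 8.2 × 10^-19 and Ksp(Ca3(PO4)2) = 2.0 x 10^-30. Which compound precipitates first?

Ca3(PO4)2

Precipitation of each salt starts when its ion product equals its Ksp.
For Ca3(AsO4)2: 8.2 × 10^-19 = (0.0072)^2 × [Ca^2+]^3  ⇒  [Ca^2+] = 2.5 × 10^-5 M.
For Ca3(PO4)2: 2.0 x 10^-30 = (0.049)^2 × [Ca^2+]^3  ⇒  [Ca^2+] = 9.4 x 10^-10 M.
The salt with the lower threshold [Ca^2+] precipitates first: Ca3(PO4)2.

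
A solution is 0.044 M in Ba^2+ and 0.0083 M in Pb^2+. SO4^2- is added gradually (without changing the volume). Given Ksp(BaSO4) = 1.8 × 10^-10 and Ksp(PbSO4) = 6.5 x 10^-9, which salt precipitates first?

Each salt begins to precipitate when Q = Ksp, i.e. when [SO4^2-] reaches its threshold.
For BaSO4: 1.8 × 10^-10 = 0.044 × [SO4^2-]  ⇒  [SO4^2-] = 4.1 × 10^-9 M.
For PbSO4: 6.5 x 10^-9 = 0.0083 × [SO4^2-]  ⇒  [SO4^2-] = 7.8 x 10^-7 M.
The salt with the lower threshold [SO4^2-] precipitates first: BaSO4.

BaSO4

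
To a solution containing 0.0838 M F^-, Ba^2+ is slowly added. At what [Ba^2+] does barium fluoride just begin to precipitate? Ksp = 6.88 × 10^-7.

9.80e-5 M

BaF2(s) <=> Ba^2+(aq) + 2 F^-(aq)
Ksp = [Ba^2+][F^-]^2
Precipitation begins when Q = Ksp. With [F^-] = 0.0838 M:
6.88 × 10^-7 = (0.0838)^2 × [Ba^2+]
[Ba^2+] = (6.88 × 10^-7 / 7.022 × 10^-3) = 9.80 × 10^-5 M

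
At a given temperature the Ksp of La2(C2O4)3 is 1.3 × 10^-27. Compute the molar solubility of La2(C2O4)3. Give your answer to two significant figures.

La2(C2O4)3(s) <=> 2 La^3+(aq) + 3 C2O4^2-(aq)
Ksp = [La^3+]^2[C2O4^2-]^3
With molar solubility s: [La^3+] = 2s, [C2O4^2-] = 3s.
Substituting: Ksp = (2s)^2(3s)^3 = 108s^5
Solving, s = (1.3 × 10^-27/108)^(1/5) = 1.6 × 10^-6 M

s ≈ 1.6 × 10^-6 M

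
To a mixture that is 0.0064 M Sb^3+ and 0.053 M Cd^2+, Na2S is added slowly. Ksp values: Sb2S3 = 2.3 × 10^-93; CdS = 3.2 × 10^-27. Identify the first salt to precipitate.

Sb2S3

Each salt begins to precipitate when Q = Ksp, i.e. when [S^2-] reaches its threshold.
For Sb2S3: 2.3 × 10^-93 = (0.0064)^2 × [S^2-]^3  ⇒  [S^2-] = 3.8 × 10^-30 M.
For CdS: 3.2 × 10^-27 = 0.053 × [S^2-]  ⇒  [S^2-] = 6.0 × 10^-26 M.
The salt with the lower threshold [S^2-] precipitates first: Sb2S3.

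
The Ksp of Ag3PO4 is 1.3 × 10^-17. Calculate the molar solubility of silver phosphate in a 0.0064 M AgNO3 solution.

Ag3PO4(s) ⇌ 3 Ag^+(aq) + PO4^3-(aq)
Ksp = [Ag^+]^3[PO4^3-]
If s mol/L dissolves here, [Ag^+] = 0.0064 + 3s ≈ 0.0064, [PO4^3-] = s (since Ag^+ from AgNO3 dominates).
Ksp ≈ (0.0064)^3 × s
s = 5.0 × 10^-11 M
Check: 3s = 1.5 × 10^-10 ≪ 0.0064, so the approximation is valid.

s ≈ 5.0 × 10^-11 M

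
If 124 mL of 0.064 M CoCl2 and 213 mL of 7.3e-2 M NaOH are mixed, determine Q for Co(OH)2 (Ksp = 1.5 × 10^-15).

Total volume = 124 + 213 = 337 mL.
[Co^2+] = 6.4 × 10^-2 × (124/337) = 2.35 × 10^-2 M
[OH^-] = 7.3 × 10^-2 × (213/337) = 4.61 × 10^-2 M
Co(OH)2(s) <=> Co^2+ + 2 OH^-, so Q = [Co^2+][OH^-]^2
Q = (2.35 × 10^-2)(4.61 × 10^-2)^2 = 5.0 x 10^-5
Q > Ksp, so Co(OH)2 will precipitate.

Q ≈ 5.0 x 10^-5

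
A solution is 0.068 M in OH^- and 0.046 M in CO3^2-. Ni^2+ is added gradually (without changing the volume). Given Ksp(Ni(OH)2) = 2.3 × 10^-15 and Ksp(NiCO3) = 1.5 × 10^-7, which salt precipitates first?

Ni(OH)2

Each salt begins to precipitate when Q = Ksp, i.e. when [Ni^2+] reaches its threshold.
For Ni(OH)2: 2.3 × 10^-15 = (0.068)^2 × [Ni^2+]  ⇒  [Ni^2+] = 5.0 × 10^-13 M.
For NiCO3: 1.5 × 10^-7 = 0.046 × [Ni^2+]  ⇒  [Ni^2+] = 3.3 × 10^-6 M.
The salt with the lower threshold [Ni^2+] precipitates first: Ni(OH)2.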